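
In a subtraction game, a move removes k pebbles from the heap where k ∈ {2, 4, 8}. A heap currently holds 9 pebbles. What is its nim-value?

Grundy values for subtraction set {2, 4, 8}:
g(0) = mex{} = 0
g(1) = mex{} = 0
g(2) = mex{0} = 1
g(3) = mex{0} = 1
g(4) = mex{0,1} = 2
g(5) = mex{0,1} = 2
g(6) = mex{1,2} = 0
g(7) = mex{1,2} = 0
g(8) = mex{0,2} = 1
g(9) = mex{0,2} = 1
So g(9) = 1.

1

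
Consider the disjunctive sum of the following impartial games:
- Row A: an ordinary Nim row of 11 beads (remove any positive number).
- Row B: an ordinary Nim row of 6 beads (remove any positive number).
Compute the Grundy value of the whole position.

13

Row A is a plain Nim row of size 11, so its Grundy value is 11.
Row B is a plain Nim row of size 6, so its Grundy value is 6.
The value of a disjunctive sum is the nim-sum of the parts.
Combined value = 11 XOR 6 = 13.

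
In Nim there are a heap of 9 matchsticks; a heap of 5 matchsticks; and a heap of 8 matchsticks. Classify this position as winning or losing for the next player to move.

Winning position

Compute the nim-sum pairwise:
9 ^ 5 = 12
12 ^ 8 = 4
The nim-sum is 4 ≠ 0, so this is an N-position: the player to move can win.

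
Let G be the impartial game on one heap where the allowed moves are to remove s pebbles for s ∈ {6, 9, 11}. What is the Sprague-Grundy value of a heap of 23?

1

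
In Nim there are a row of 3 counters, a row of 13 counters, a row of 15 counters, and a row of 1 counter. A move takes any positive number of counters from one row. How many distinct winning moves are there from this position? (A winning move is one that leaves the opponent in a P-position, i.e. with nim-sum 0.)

0

Compute the nim-sum pairwise:
3 ^ 13 = 14
14 ^ 15 = 1
1 ^ 1 = 0
The nim-sum is already 0, so every move leaves a nonzero nim-sum — there are no winning moves.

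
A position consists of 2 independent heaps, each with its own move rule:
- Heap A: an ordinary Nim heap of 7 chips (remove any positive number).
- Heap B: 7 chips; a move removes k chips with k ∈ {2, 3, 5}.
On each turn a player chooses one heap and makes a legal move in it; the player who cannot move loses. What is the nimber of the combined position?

7

Heap A is a plain Nim heap of size 7, so its Grundy value is 7.
Build the Grundy sequence for heap B with g(k) = mex{g(k−s) : s ∈ {2, 3, 5}, s ≤ k}:
g(0) = mex{} = 0
g(1) = mex{} = 0
g(2) = mex{0} = 1
g(3) = mex{0} = 1
g(4) = mex{0,1} = 2
g(5) = mex{0,1} = 2
g(6) = mex{0,1,2} = 3
g(7) = mex{1,2} = 0
So g(7) = 0.
By the Sprague-Grundy theorem, the Grundy value of a sum of independent games is the XOR of the component values.
Combined value = 7 XOR 0 = 7.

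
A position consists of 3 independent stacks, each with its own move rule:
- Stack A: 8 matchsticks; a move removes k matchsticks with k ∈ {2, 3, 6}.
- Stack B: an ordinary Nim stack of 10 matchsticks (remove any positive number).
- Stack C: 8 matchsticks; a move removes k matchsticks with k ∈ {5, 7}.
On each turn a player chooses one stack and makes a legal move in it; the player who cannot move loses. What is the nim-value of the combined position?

9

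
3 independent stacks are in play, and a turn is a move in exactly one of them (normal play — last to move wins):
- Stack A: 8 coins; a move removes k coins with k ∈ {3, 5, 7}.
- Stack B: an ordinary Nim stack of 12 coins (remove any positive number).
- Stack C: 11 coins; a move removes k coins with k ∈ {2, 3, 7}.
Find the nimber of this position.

Build the Grundy sequence for stack A with g(k) = mex{g(k−s) : s ∈ {3, 5, 7}, s ≤ k}:
g(0) = mex{} = 0
g(1) = mex{} = 0
g(2) = mex{} = 0
g(3) = mex{0} = 1
g(4) = mex{0} = 1
g(5) = mex{0} = 1
g(6) = mex{0,1} = 2
g(7) = mex{0,1} = 2
g(8) = mex{0,1} = 2
So g(8) = 2.
Stack B is a plain Nim stack of size 12, so its Grundy value is 12.
Build the Grundy sequence for stack C with g(k) = mex{g(k−s) : s ∈ {2, 3, 7}, s ≤ k}:
g(0) = mex{} = 0
g(1) = mex{} = 0
g(2) = mex{0} = 1
g(3) = mex{0} = 1
g(4) = mex{0,1} = 2
g(5) = mex{1} = 0
g(6) = mex{1,2} = 0
g(7) = mex{0,2} = 1
g(8) = mex{0} = 1
g(9) = mex{0,1} = 2
g(10) = mex{1} = 0
g(11) = mex{1,2} = 0
So g(11) = 0.
By the Sprague-Grundy theorem, the Grundy value of a sum of independent games is the XOR of the component values.
Combined value = 2 ⊕ 12 ⊕ 0 = 14.

14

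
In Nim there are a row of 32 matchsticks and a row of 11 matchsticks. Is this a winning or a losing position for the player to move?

Nim-sum: 32 ⊕ 11 = 43.
The nim-sum is 43 ≠ 0, so this is an N-position: the player to move can win.

Winning position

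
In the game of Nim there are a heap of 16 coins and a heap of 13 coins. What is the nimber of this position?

29

Bitwise XOR of the heap sizes:
  10000  (16)
  01101  (13)
  -----
  11101  (29)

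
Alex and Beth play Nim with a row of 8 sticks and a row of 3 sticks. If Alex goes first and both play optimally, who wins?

Alex wins

Nim-sum: 8 XOR 3 = 11.
The nim-sum is 11 ≠ 0, so this is an N-position: the player to move can win; Alex has a winning move.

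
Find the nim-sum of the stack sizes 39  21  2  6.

Bitwise XOR of the heap sizes:
  100111  (39)
  010101  (21)
  000010  (2)
  000110  (6)
  ------
  110110  (54)

54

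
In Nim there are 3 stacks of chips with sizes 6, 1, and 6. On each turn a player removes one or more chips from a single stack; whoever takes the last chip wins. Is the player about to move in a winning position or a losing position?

Winning position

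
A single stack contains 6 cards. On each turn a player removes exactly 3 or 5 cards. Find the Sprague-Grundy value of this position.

2

Compute g(0), g(1), … for moves {3, 5}:
k:     0  1  2  3  4  5  6
g(k):  0  0  0  1  1  1  2
So g(6) = 2.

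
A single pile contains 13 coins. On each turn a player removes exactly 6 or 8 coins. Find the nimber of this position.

2

Compute g(0), g(1), … for moves {6, 8}:
g(0) = mex{} = 0
g(1) = mex{} = 0
g(2) = mex{} = 0
g(3) = mex{} = 0
g(4) = mex{} = 0
g(5) = mex{} = 0
g(6) = mex{0} = 1
g(7) = mex{0} = 1
g(8) = mex{0} = 1
g(9) = mex{0} = 1
g(10) = mex{0} = 1
g(11) = mex{0} = 1
g(12) = mex{0,1} = 2
g(13) = mex{0,1} = 2
So g(13) = 2.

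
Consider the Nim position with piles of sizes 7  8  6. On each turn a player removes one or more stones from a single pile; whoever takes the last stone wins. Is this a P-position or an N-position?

Nim-sum: 7 XOR 8 XOR 6 = 9.
The nim-sum is 9 ≠ 0, so this is an N-position: the player to move can win.

N-position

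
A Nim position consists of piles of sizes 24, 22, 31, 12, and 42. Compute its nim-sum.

Write each in binary and XOR column by column:
  011000  (24)
  010110  (22)
  011111  (31)
  001100  (12)
  101010  (42)
  ------
  110111  (55)

55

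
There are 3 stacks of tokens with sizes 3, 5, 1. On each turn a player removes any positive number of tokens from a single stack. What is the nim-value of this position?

7

Nim-sum: 3 XOR 5 XOR 1 = 7.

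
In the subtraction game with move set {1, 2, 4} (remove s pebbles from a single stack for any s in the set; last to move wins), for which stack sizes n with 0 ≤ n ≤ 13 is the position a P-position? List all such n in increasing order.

Build the Grundy sequence with g(k) = mex{g(k−s) : s ∈ {1, 2, 4}, s ≤ k}:
g(0) = mex{} = 0
g(1) = mex{0} = 1
g(2) = mex{0,1} = 2
g(3) = mex{1,2} = 0
g(4) = mex{0,2} = 1
g(5) = mex{0,1} = 2
g(6) = mex{1,2} = 0
g(7) = mex{0,2} = 1
g(8) = mex{0,1} = 2
g(9) = mex{1,2} = 0
g(10) = mex{0,2} = 1
g(11) = mex{0,1} = 2
g(12) = mex{1,2} = 0
g(13) = mex{0,2} = 1
The P-positions (g = 0) in 0..13 are 0, 3, 6, 9, 12.

0, 3, 6, 9, 12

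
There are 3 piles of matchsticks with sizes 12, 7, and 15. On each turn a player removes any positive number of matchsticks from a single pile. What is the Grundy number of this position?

4

Nim-sum: 12 ⊕ 7 ⊕ 15 = 4.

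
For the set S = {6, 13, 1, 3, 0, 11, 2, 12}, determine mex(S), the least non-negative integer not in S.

The values 0, 1, 2, 3 are all present; 4 is the first non-negative integer missing from the set.

4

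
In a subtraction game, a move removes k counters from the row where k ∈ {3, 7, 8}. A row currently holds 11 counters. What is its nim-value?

0

Grundy values for subtraction set {3, 7, 8}:
k:     0  1  2  3  4  5  6  7  8  9 10 11
g(k):  0  0  0  1  1  1  0  2  2  1  3  0
So g(11) = 0.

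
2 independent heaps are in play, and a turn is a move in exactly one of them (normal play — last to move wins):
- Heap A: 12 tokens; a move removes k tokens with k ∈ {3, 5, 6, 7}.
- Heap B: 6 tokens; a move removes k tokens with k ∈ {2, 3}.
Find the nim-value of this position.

Build the Grundy sequence for heap A with g(k) = mex{g(k−s) : s ∈ {3, 5, 6, 7}, s ≤ k}:
g(0) = mex{} = 0
g(1) = mex{} = 0
g(2) = mex{} = 0
g(3) = mex{0} = 1
g(4) = mex{0} = 1
g(5) = mex{0} = 1
g(6) = mex{0,1} = 2
g(7) = mex{0,1} = 2
g(8) = mex{0,1} = 2
g(9) = mex{0,1,2} = 3
g(10) = mex{1,2} = 0
g(11) = mex{1,2} = 0
g(12) = mex{1,2,3} = 0
So g(12) = 0.
For heap B, compute g(0), g(1), … with moves {2, 3}:
k:     0  1  2  3  4  5  6
g(k):  0  0  1  1  2  0  0
So g(6) = 0.
The value of a disjunctive sum is the nim-sum of the parts.
Combined value = 0 ⊕ 0 = 0.

0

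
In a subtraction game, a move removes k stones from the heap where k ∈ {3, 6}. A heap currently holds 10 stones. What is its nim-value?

Compute g(0), g(1), … for moves {3, 6}:
g(0) = mex{} = 0
g(1) = mex{} = 0
g(2) = mex{} = 0
g(3) = mex{0} = 1
g(4) = mex{0} = 1
g(5) = mex{0} = 1
g(6) = mex{0,1} = 2
g(7) = mex{0,1} = 2
g(8) = mex{0,1} = 2
g(9) = mex{1,2} = 0
g(10) = mex{1,2} = 0
So g(10) = 0.

0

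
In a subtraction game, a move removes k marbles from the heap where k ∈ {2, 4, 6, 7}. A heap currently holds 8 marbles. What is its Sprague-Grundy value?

Compute g(0), g(1), … for moves {2, 4, 6, 7}:
k:     0  1  2  3  4  5  6  7  8
g(k):  0  0  1  1  2  2  3  3  4
So g(8) = 4.

4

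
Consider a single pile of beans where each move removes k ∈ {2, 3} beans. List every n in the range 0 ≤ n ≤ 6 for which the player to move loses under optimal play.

0, 1, 5, 6

Compute g(0), g(1), … for moves {2, 3}:
k:     0  1  2  3  4  5  6
g(k):  0  0  1  1  2  0  0
The P-positions (g = 0) in 0..6 are 0, 1, 5, 6.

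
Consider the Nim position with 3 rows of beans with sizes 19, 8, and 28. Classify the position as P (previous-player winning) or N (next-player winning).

Compute the nim-sum pairwise:
19 XOR 8 = 27
27 XOR 28 = 7
The nim-sum is 7 ≠ 0, so this is an N-position: the player to move can win.

N-position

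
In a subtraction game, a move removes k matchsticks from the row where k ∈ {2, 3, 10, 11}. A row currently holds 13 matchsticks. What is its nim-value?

0

Grundy values for subtraction set {2, 3, 10, 11}:
g(0) = mex{} = 0
g(1) = mex{} = 0
g(2) = mex{0} = 1
g(3) = mex{0} = 1
g(4) = mex{0,1} = 2
g(5) = mex{1} = 0
g(6) = mex{1,2} = 0
g(7) = mex{0,2} = 1
g(8) = mex{0} = 1
g(9) = mex{0,1} = 2
g(10) = mex{0,1} = 2
g(11) = mex{0,1,2} = 3
g(12) = mex{0,1,2} = 3
g(13) = mex{1,2,3} = 0
So g(13) = 0.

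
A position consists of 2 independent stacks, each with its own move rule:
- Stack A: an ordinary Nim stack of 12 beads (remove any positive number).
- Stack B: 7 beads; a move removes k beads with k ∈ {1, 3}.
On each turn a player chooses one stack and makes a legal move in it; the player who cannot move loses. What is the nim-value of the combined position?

13

Stack A is a plain Nim stack of size 12, so its Grundy value is 12.
For stack B, compute g(0), g(1), … with moves {1, 3}:
g(0) = mex{} = 0
g(1) = mex{0} = 1
g(2) = mex{1} = 0
g(3) = mex{0} = 1
g(4) = mex{1} = 0
g(5) = mex{0} = 1
g(6) = mex{1} = 0
g(7) = mex{0} = 1
So g(7) = 1.
The value of a disjunctive sum is the nim-sum of the parts.
Combined value = 12 XOR 1 = 13.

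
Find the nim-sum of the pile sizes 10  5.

15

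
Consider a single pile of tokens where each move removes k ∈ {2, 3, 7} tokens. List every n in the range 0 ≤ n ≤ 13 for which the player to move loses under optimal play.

Build the Grundy sequence with g(k) = mex{g(k−s) : s ∈ {2, 3, 7}, s ≤ k}:
g(0) = mex{} = 0
g(1) = mex{} = 0
g(2) = mex{0} = 1
g(3) = mex{0} = 1
g(4) = mex{0,1} = 2
g(5) = mex{1} = 0
g(6) = mex{1,2} = 0
g(7) = mex{0,2} = 1
g(8) = mex{0} = 1
g(9) = mex{0,1} = 2
g(10) = mex{1} = 0
g(11) = mex{1,2} = 0
g(12) = mex{0,2} = 1
g(13) = mex{0} = 1
The P-positions (g = 0) in 0..13 are 0, 1, 5, 6, 10, 11.

0, 1, 5, 6, 10, 11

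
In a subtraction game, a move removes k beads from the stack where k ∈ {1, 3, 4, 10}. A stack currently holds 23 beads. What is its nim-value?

Grundy values for subtraction set {1, 3, 4, 10}:
k:     0  1  2  3  4  5  6  7  8  9 10 11 12 13 14 15 16 17 18 19 20 21 22 23
g(k):  0  1  0  1  2  3  2  0  1  0  1  2  3  2  0  1  0  1  2  3  2  0  1  0
So g(23) = 0.

0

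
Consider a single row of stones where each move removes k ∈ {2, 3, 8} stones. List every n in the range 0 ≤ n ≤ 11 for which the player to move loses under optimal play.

Compute g(0), g(1), … for moves {2, 3, 8}:
k:     0  1  2  3  4  5  6  7  8  9 10 11
g(k):  0  0  1  1  2  0  0  1  1  2  0  0
The P-positions (g = 0) in 0..11 are 0, 1, 5, 6, 10, 11.

0, 1, 5, 6, 10, 11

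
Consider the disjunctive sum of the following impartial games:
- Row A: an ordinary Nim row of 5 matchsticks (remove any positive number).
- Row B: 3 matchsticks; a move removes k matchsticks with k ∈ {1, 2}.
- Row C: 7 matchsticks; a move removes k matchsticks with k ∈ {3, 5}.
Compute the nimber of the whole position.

Row A is a plain Nim row of size 5, so its Grundy value is 5.
For row B, compute g(0), g(1), … with moves {1, 2}:
k:     0  1  2  3
g(k):  0  1  2  0
So g(3) = 0.
For row C, compute g(0), g(1), … with moves {3, 5}:
k:     0  1  2  3  4  5  6  7
g(k):  0  0  0  1  1  1  2  2
So g(7) = 2.
The value of a disjunctive sum is the nim-sum of the parts.
Combined value = 5 ⊕ 0 ⊕ 2 = 7.

7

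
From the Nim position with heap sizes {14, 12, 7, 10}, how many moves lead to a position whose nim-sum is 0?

3

Nim-sum: 14 ^ 12 ^ 7 ^ 10 = 15.
The overall nim-sum is X = 15. A heap of size p has a winning move iff p XOR X < p (reduce it to p XOR X).
  14: 14 XOR 15 = 1 < 14 — winning move (to 1).
  12: 12 XOR 15 = 3 < 12 — winning move (to 3).
  7: 7 XOR 15 = 8 ≥ 7 — no move.
  10: 10 XOR 15 = 5 < 10 — winning move (to 5).
That gives 3 winning moves.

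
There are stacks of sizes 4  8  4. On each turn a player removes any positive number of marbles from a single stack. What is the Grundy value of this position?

8

Write each in binary and XOR column by column:
  0100  (4)
  1000  (8)
  0100  (4)
  ----
  1000  (8)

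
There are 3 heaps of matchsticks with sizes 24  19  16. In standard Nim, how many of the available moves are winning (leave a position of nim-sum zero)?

Nim-sum: 24 ⊕ 19 ⊕ 16 = 27.
The overall nim-sum is X = 27. A heap of size p has a winning move iff p XOR X < p (reduce it to p XOR X).
  24: 24 XOR 27 = 3 < 24 — winning move (to 3).
  19: 19 XOR 27 = 8 < 19 — winning move (to 8).
  16: 16 XOR 27 = 11 < 16 — winning move (to 11).
That gives 3 winning moves.

3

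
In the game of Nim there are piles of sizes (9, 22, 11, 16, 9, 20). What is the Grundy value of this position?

25

Write each in binary and XOR column by column:
  01001  (9)
  10110  (22)
  01011  (11)
  10000  (16)
  01001  (9)
  10100  (20)
  -----
  11001  (25)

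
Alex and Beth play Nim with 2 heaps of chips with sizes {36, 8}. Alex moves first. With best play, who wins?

Write each in binary and XOR column by column:
  100100  (36)
  001000  (8)
  ------
  101100  (44)
The nim-sum is 44 ≠ 0, so this is an N-position: the player to move can win; Alex has a winning move.

Alex wins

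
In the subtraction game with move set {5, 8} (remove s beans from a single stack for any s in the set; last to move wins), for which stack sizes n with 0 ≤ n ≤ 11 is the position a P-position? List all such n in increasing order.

0, 1, 2, 3, 4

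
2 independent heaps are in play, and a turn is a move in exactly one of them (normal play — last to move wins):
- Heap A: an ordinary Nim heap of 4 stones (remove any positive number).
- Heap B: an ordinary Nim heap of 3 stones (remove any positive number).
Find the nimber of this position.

7

Heap A is a plain Nim heap of size 4, so its Grundy value is 4.
Heap B is a plain Nim heap of size 3, so its Grundy value is 3.
By the Sprague-Grundy theorem, the Grundy value of a sum of independent games is the XOR of the component values.
Combined value = 4 XOR 3 = 7.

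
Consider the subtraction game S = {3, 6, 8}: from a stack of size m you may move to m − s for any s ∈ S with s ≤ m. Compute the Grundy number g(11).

Grundy values for subtraction set {3, 6, 8}:
k:     0  1  2  3  4  5  6  7  8  9 10 11
g(k):  0  0  0  1  1  1  2  2  2  3  3  0
So g(11) = 0.

0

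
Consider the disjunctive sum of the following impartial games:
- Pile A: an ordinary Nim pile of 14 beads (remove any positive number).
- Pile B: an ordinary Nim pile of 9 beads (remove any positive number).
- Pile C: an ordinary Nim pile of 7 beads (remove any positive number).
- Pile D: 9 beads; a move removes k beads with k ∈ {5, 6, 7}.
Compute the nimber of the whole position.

Pile A is a plain Nim pile of size 14, so its Grundy value is 14.
Pile B is a plain Nim pile of size 9, so its Grundy value is 9.
Pile C is a plain Nim pile of size 7, so its Grundy value is 7.
Grundy values for pile D (subtraction set {5, 6, 7}):
k:     0  1  2  3  4  5  6  7  8  9
g(k):  0  0  0  0  0  1  1  1  1  1
So g(9) = 1.
The value of a disjunctive sum is the nim-sum of the parts.
Combined value = 14 XOR 9 XOR 7 XOR 1 = 1.

1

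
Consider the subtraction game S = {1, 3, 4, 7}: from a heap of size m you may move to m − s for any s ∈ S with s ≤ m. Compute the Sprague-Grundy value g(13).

3

Build the Grundy sequence with g(k) = mex{g(k−s) : s ∈ {1, 3, 4, 7}, s ≤ k}:
k:     0  1  2  3  4  5  6  7  8  9 10 11 12 13
g(k):  0  1  0  1  2  3  2  3  0  1  0  1  2  3
So g(13) = 3.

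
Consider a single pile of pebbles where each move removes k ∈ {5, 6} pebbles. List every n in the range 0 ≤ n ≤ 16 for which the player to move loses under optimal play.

0, 1, 2, 3, 4, 11, 12, 13, 14, 15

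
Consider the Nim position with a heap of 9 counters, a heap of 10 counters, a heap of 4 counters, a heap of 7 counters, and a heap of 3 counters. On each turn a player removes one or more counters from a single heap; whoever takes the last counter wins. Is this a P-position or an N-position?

N-position

Write each in binary and XOR column by column:
  1001  (9)
  1010  (10)
  0100  (4)
  0111  (7)
  0011  (3)
  ----
  0011  (3)
The nim-sum is 3 ≠ 0, so this is an N-position: the player to move can win.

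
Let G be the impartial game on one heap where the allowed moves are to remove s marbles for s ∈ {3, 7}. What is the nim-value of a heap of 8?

Build the Grundy sequence with g(k) = mex{g(k−s) : s ∈ {3, 7}, s ≤ k}:
k:     0  1  2  3  4  5  6  7  8
g(k):  0  0  0  1  1  1  0  2  2
So g(8) = 2.

2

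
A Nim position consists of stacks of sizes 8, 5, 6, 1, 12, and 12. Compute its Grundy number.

Nim-sum: 8 ⊕ 5 ⊕ 6 ⊕ 1 ⊕ 12 ⊕ 12 = 10.

10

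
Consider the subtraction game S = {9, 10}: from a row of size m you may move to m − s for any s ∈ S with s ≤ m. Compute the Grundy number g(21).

Build the Grundy sequence with g(k) = mex{g(k−s) : s ∈ {9, 10}, s ≤ k}:
k:     0  1  2  3  4  5  6  7  8  9 10 11 12 13 14 15 16 17 18 19 20 21
g(k):  0  0  0  0  0  0  0  0  0  1  1  1  1  1  1  1  1  1  2  0  0  0
So g(21) = 0.

0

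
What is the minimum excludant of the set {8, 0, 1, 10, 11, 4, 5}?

The values 0, 1 are all present; 2 is the first non-negative integer missing from the set.

2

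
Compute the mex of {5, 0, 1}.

2

The values 0, 1 are all present; 2 is the first non-negative integer missing from the set.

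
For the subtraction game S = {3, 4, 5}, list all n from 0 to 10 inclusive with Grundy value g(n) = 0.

0, 1, 2, 8, 9, 10

Build the Grundy sequence with g(k) = mex{g(k−s) : s ∈ {3, 4, 5}, s ≤ k}:
g(0) = mex{} = 0
g(1) = mex{} = 0
g(2) = mex{} = 0
g(3) = mex{0} = 1
g(4) = mex{0} = 1
g(5) = mex{0} = 1
g(6) = mex{0,1} = 2
g(7) = mex{0,1} = 2
g(8) = mex{1} = 0
g(9) = mex{1,2} = 0
g(10) = mex{1,2} = 0
The P-positions (g = 0) in 0..10 are 0, 1, 2, 8, 9, 10.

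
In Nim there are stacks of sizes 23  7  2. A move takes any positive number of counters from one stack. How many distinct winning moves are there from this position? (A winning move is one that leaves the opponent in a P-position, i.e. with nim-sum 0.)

1

Nim-sum: 23 ^ 7 ^ 2 = 18.
The overall nim-sum is X = 18. A stack of size p has a winning move iff p XOR X < p (reduce it to p XOR X).
  23: 23 XOR 18 = 5 < 23 — winning move (to 5).
  7: 7 XOR 18 = 21 ≥ 7 — no move.
  2: 2 XOR 18 = 16 ≥ 2 — no move.
That gives 1 winning move.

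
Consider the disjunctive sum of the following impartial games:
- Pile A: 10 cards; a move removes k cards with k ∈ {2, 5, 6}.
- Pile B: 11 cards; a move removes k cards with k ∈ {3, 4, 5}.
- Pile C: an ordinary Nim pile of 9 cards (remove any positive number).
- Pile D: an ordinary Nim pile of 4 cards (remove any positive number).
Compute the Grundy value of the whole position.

13

Build the Grundy sequence for pile A with g(k) = mex{g(k−s) : s ∈ {2, 5, 6}, s ≤ k}:
g(0) = mex{} = 0
g(1) = mex{} = 0
g(2) = mex{0} = 1
g(3) = mex{0} = 1
g(4) = mex{1} = 0
g(5) = mex{0,1} = 2
g(6) = mex{0} = 1
g(7) = mex{0,1,2} = 3
g(8) = mex{1} = 0
g(9) = mex{0,1,3} = 2
g(10) = mex{0,2} = 1
So g(10) = 1.
For pile B, compute g(0), g(1), … with moves {3, 4, 5}:
k:     0  1  2  3  4  5  6  7  8  9 10 11
g(k):  0  0  0  1  1  1  2  2  0  0  0  1
So g(11) = 1.
Pile C is a plain Nim pile of size 9, so its Grundy value is 9.
Pile D is a plain Nim pile of size 4, so its Grundy value is 4.
The value of a disjunctive sum is the nim-sum of the parts.
Combined value = 1 XOR 1 XOR 9 XOR 4 = 13.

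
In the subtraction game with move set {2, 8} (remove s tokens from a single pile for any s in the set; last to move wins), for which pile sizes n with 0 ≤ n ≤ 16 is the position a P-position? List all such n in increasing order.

0, 1, 4, 5, 10, 11, 14, 15

Build the Grundy sequence with g(k) = mex{g(k−s) : s ∈ {2, 8}, s ≤ k}:
k:     0  1  2  3  4  5  6  7  8  9 10 11 12 13 14 15 16
g(k):  0  0  1  1  0  0  1  1  2  2  0  0  1  1  0  0  1
The P-positions (g = 0) in 0..16 are 0, 1, 4, 5, 10, 11, 14, 15.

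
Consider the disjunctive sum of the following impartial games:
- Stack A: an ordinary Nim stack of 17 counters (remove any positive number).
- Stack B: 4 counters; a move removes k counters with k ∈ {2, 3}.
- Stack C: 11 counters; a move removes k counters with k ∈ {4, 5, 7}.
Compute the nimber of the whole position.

Stack A is a plain Nim stack of size 17, so its Grundy value is 17.
For stack B, compute g(0), g(1), … with moves {2, 3}:
k:     0  1  2  3  4
g(k):  0  0  1  1  2
So g(4) = 2.
Build the Grundy sequence for stack C with g(k) = mex{g(k−s) : s ∈ {4, 5, 7}, s ≤ k}:
k:     0  1  2  3  4  5  6  7  8  9 10 11
g(k):  0  0  0  0  1  1  1  1  2  2  2  0
So g(11) = 0.
By the Sprague-Grundy theorem, the Grundy value of a sum of independent games is the XOR of the component values.
Combined value = 17 ⊕ 2 ⊕ 0 = 19.

19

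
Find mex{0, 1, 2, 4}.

The values 0, 1, 2 are all present; 3 is the first non-negative integer missing from the set.

3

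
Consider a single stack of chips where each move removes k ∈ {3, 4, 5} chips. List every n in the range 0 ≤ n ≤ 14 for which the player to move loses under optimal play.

0, 1, 2, 8, 9, 10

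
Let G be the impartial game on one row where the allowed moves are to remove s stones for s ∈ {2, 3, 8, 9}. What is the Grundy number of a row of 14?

1

Grundy values for subtraction set {2, 3, 8, 9}:
k:     0  1  2  3  4  5  6  7  8  9 10 11 12 13 14
g(k):  0  0  1  1  2  0  0  1  1  2  2  0  0  1  1
So g(14) = 1.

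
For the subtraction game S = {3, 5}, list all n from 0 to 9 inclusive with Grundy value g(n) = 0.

Build the Grundy sequence with g(k) = mex{g(k−s) : s ∈ {3, 5}, s ≤ k}:
g(0) = mex{} = 0
g(1) = mex{} = 0
g(2) = mex{} = 0
g(3) = mex{0} = 1
g(4) = mex{0} = 1
g(5) = mex{0} = 1
g(6) = mex{0,1} = 2
g(7) = mex{0,1} = 2
g(8) = mex{1} = 0
g(9) = mex{1,2} = 0
The P-positions (g = 0) in 0..9 are 0, 1, 2, 8, 9.

0, 1, 2, 8, 9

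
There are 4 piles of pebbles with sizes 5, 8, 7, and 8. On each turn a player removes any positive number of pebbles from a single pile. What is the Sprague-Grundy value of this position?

Write each in binary and XOR column by column:
  0101  (5)
  1000  (8)
  0111  (7)
  1000  (8)
  ----
  0010  (2)

2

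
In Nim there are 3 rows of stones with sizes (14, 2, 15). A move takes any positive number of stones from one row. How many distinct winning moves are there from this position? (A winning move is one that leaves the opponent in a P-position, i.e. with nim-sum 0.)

3

Nim-sum: 14 ^ 2 ^ 15 = 3.
The overall nim-sum is X = 3. A row of size p has a winning move iff p XOR X < p (reduce it to p XOR X).
  14: 14 XOR 3 = 13 < 14 — winning move (to 13).
  2: 2 XOR 3 = 1 < 2 — winning move (to 1).
  15: 15 XOR 3 = 12 < 15 — winning move (to 12).
That gives 3 winning moves.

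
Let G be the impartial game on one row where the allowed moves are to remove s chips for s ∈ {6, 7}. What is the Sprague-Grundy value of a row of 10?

1

Grundy values for subtraction set {6, 7}:
k:     0  1  2  3  4  5  6  7  8  9 10
g(k):  0  0  0  0  0  0  1  1  1  1  1
So g(10) = 1.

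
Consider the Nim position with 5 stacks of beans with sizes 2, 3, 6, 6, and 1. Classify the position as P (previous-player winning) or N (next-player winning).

P-position

Nim-sum: 2 ⊕ 3 ⊕ 6 ⊕ 6 ⊕ 1 = 0.
The nim-sum is 0, so this is a P-position: the player to move is in a losing position under optimal play.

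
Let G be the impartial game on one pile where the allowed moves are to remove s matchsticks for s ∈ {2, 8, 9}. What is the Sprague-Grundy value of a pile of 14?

3

Build the Grundy sequence with g(k) = mex{g(k−s) : s ∈ {2, 8, 9}, s ≤ k}:
k:     0  1  2  3  4  5  6  7  8  9 10 11 12 13 14
g(k):  0  0  1  1  0  0  1  1  2  2  3  0  2  1  3
So g(14) = 3.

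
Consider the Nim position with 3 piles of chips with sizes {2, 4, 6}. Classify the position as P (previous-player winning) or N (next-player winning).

Compute the nim-sum pairwise:
2 ⊕ 4 = 6
6 ⊕ 6 = 0
The nim-sum is 0, so this is a P-position: the player to move is in a losing position under optimal play.

P-position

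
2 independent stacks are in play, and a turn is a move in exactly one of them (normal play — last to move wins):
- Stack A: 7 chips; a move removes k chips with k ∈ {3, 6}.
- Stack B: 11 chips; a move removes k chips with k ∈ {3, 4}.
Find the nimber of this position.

3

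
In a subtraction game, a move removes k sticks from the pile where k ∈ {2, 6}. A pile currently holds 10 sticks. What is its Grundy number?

1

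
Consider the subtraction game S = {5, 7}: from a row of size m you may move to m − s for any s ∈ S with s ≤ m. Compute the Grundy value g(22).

Build the Grundy sequence with g(k) = mex{g(k−s) : s ∈ {5, 7}, s ≤ k}:
k:     0  1  2  3  4  5  6  7  8  9 10 11 12 13 14 15 16 17 18 19 20 21 22
g(k):  0  0  0  0  0  1  1  1  1  1  2  2  0  0  0  0  0  1  1  1  1  1  2
So g(22) = 2.

2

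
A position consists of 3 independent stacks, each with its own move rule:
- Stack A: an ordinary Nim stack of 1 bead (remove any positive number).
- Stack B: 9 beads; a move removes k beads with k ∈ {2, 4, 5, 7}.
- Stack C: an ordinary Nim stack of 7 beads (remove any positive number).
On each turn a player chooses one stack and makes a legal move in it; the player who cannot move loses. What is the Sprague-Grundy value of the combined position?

Stack A is a plain Nim stack of size 1, so its Grundy value is 1.
For stack B, compute g(0), g(1), … with moves {2, 4, 5, 7}:
k:     0  1  2  3  4  5  6  7  8  9
g(k):  0  0  1  1  2  2  3  3  4  0
So g(9) = 0.
Stack C is a plain Nim stack of size 7, so its Grundy value is 7.
The value of a disjunctive sum is the nim-sum of the parts.
Combined value = 1 ⊕ 0 ⊕ 7 = 6.

6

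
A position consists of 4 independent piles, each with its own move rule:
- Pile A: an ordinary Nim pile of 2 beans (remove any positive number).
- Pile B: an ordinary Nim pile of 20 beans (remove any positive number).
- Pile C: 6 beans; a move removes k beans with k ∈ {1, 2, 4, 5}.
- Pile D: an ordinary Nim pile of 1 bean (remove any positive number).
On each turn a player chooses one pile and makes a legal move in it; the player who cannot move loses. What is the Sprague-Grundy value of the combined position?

23

Pile A is a plain Nim pile of size 2, so its Grundy value is 2.
Pile B is a plain Nim pile of size 20, so its Grundy value is 20.
Build the Grundy sequence for pile C with g(k) = mex{g(k−s) : s ∈ {1, 2, 4, 5}, s ≤ k}:
g(0) = mex{} = 0
g(1) = mex{0} = 1
g(2) = mex{0,1} = 2
g(3) = mex{1,2} = 0
g(4) = mex{0,2} = 1
g(5) = mex{0,1} = 2
g(6) = mex{1,2} = 0
So g(6) = 0.
Pile D is a plain Nim pile of size 1, so its Grundy value is 1.
The value of a disjunctive sum is the nim-sum of the parts.
Combined value = 2 ⊕ 20 ⊕ 0 ⊕ 1 = 23.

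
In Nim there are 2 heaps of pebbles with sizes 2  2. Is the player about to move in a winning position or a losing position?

Losing position

Nim-sum: 2 ^ 2 = 0.
The nim-sum is 0, so this is a P-position: the player to move is in a losing position under optimal play.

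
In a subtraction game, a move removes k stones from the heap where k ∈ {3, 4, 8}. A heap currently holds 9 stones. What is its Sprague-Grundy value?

3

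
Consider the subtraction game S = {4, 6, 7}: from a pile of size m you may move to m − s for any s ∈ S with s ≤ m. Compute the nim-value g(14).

Build the Grundy sequence with g(k) = mex{g(k−s) : s ∈ {4, 6, 7}, s ≤ k}:
k:     0  1  2  3  4  5  6  7  8  9 10 11 12 13 14
g(k):  0  0  0  0  1  1  1  1  2  2  2  0  0  0  0
So g(14) = 0.

0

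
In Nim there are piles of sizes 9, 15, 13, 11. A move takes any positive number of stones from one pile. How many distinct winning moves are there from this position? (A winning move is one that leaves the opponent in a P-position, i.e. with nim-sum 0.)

0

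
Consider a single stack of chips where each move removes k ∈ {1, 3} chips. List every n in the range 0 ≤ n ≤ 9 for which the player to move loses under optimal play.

0, 2, 4, 6, 8

Grundy values for subtraction set {1, 3}:
k:     0  1  2  3  4  5  6  7  8  9
g(k):  0  1  0  1  0  1  0  1  0  1
The P-positions (g = 0) in 0..9 are 0, 2, 4, 6, 8.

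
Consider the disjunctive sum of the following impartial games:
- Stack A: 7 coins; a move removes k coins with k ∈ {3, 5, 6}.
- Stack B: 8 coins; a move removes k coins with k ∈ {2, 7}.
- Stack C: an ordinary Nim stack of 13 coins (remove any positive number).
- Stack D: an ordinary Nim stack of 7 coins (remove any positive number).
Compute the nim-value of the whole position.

10

For stack A, compute g(0), g(1), … with moves {3, 5, 6}:
g(0) = mex{} = 0
g(1) = mex{} = 0
g(2) = mex{} = 0
g(3) = mex{0} = 1
g(4) = mex{0} = 1
g(5) = mex{0} = 1
g(6) = mex{0,1} = 2
g(7) = mex{0,1} = 2
So g(7) = 2.
Build the Grundy sequence for stack B with g(k) = mex{g(k−s) : s ∈ {2, 7}, s ≤ k}:
k:     0  1  2  3  4  5  6  7  8
g(k):  0  0  1  1  0  0  1  1  2
So g(8) = 2.
Stack C is a plain Nim stack of size 13, so its Grundy value is 13.
Stack D is a plain Nim stack of size 7, so its Grundy value is 7.
By the Sprague-Grundy theorem, the Grundy value of a sum of independent games is the XOR of the component values.
Combined value = 2 XOR 2 XOR 13 XOR 7 = 10.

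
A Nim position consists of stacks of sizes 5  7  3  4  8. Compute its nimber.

13

Compute the nim-sum pairwise:
5 ^ 7 = 2
2 ^ 3 = 1
1 ^ 4 = 5
5 ^ 8 = 13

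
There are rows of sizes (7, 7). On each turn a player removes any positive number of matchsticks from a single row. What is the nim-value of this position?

0

Compute the nim-sum pairwise:
7 ⊕ 7 = 0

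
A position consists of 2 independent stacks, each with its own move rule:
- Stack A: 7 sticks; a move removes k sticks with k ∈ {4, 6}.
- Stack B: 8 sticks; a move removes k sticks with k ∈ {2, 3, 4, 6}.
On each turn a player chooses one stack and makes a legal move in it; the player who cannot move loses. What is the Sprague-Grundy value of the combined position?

1

Build the Grundy sequence for stack A with g(k) = mex{g(k−s) : s ∈ {4, 6}, s ≤ k}:
g(0) = mex{} = 0
g(1) = mex{} = 0
g(2) = mex{} = 0
g(3) = mex{} = 0
g(4) = mex{0} = 1
g(5) = mex{0} = 1
g(6) = mex{0} = 1
g(7) = mex{0} = 1
So g(7) = 1.
For stack B, compute g(0), g(1), … with moves {2, 3, 4, 6}:
k:     0  1  2  3  4  5  6  7  8
g(k):  0  0  1  1  2  2  3  3  0
So g(8) = 0.
The value of a disjunctive sum is the nim-sum of the parts.
Combined value = 1 XOR 0 = 1.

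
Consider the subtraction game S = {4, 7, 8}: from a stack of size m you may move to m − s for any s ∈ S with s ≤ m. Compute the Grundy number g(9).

2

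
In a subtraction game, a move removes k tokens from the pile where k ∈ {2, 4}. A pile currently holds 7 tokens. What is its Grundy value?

Compute g(0), g(1), … for moves {2, 4}:
k:     0  1  2  3  4  5  6  7
g(k):  0  0  1  1  2  2  0  0
So g(7) = 0.

0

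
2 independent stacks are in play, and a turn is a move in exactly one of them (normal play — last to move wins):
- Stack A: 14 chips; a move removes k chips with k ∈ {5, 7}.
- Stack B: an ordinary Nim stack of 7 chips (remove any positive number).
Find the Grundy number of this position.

7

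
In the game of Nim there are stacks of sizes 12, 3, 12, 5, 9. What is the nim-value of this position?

15

Nim-sum: 12 XOR 3 XOR 12 XOR 5 XOR 9 = 15.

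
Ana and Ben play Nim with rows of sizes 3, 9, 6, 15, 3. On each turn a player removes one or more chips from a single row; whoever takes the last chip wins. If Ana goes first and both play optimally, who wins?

Ben wins

Nim-sum: 3 ^ 9 ^ 6 ^ 15 ^ 3 = 0.
The nim-sum is 0, so this is a P-position: the player to move is in a losing position under optimal play; Ana is about to move from it and so loses — Ben wins.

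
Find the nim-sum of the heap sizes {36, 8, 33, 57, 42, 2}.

Nim-sum: 36 ^ 8 ^ 33 ^ 57 ^ 42 ^ 2 = 28.

28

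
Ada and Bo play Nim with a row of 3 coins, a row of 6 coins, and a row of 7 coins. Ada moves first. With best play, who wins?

Ada wins

Compute the nim-sum pairwise:
3 ^ 6 = 5
5 ^ 7 = 2
The nim-sum is 2 ≠ 0, so this is an N-position: the player to move can win; Ada has a winning move.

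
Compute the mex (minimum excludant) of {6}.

0 is not in the set, so the mex is 0.

0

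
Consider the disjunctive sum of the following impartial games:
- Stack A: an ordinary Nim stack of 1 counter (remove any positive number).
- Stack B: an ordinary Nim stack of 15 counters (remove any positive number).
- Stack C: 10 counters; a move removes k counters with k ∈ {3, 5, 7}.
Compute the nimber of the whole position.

Stack A is a plain Nim stack of size 1, so its Grundy value is 1.
Stack B is a plain Nim stack of size 15, so its Grundy value is 15.
Build the Grundy sequence for stack C with g(k) = mex{g(k−s) : s ∈ {3, 5, 7}, s ≤ k}:
g(0) = mex{} = 0
g(1) = mex{} = 0
g(2) = mex{} = 0
g(3) = mex{0} = 1
g(4) = mex{0} = 1
g(5) = mex{0} = 1
g(6) = mex{0,1} = 2
g(7) = mex{0,1} = 2
g(8) = mex{0,1} = 2
g(9) = mex{0,1,2} = 3
g(10) = mex{1,2} = 0
So g(10) = 0.
By the Sprague-Grundy theorem, the Grundy value of a sum of independent games is the XOR of the component values.
Combined value = 1 XOR 15 XOR 0 = 14.

14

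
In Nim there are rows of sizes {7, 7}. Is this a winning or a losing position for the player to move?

Compute the nim-sum pairwise:
7 ⊕ 7 = 0
The nim-sum is 0, so this is a P-position: the player to move is in a losing position under optimal play.

Losing position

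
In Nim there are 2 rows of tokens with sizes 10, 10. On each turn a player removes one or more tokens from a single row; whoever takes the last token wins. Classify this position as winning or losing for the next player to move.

Losing position

Write each in binary and XOR column by column:
  1010  (10)
  1010  (10)
  ----
  0000  (0)
The nim-sum is 0, so this is a P-position: the player to move is in a losing position under optimal play.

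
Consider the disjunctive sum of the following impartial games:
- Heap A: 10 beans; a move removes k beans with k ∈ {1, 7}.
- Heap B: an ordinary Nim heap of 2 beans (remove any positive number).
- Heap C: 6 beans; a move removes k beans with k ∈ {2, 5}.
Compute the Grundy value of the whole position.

Grundy values for heap A (subtraction set {1, 7}):
g(0) = mex{} = 0
g(1) = mex{0} = 1
g(2) = mex{1} = 0
g(3) = mex{0} = 1
g(4) = mex{1} = 0
g(5) = mex{0} = 1
g(6) = mex{1} = 0
g(7) = mex{0} = 1
g(8) = mex{1} = 0
g(9) = mex{0} = 1
g(10) = mex{1} = 0
So g(10) = 0.
Heap B is a plain Nim heap of size 2, so its Grundy value is 2.
Build the Grundy sequence for heap C with g(k) = mex{g(k−s) : s ∈ {2, 5}, s ≤ k}:
k:     0  1  2  3  4  5  6
g(k):  0  0  1  1  0  2  1
So g(6) = 1.
By the Sprague-Grundy theorem, the Grundy value of a sum of independent games is the XOR of the component values.
Combined value = 0 XOR 2 XOR 1 = 3.

3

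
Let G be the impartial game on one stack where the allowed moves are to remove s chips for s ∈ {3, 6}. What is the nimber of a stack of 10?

0

Compute g(0), g(1), … for moves {3, 6}:
k:     0  1  2  3  4  5  6  7  8  9 10
g(k):  0  0  0  1  1  1  2  2  2  0  0
So g(10) = 0.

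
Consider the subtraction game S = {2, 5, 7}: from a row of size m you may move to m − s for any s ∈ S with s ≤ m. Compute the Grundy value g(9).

2

Compute g(0), g(1), … for moves {2, 5, 7}:
k:     0  1  2  3  4  5  6  7  8  9
g(k):  0  0  1  1  0  2  1  3  2  2
So g(9) = 2.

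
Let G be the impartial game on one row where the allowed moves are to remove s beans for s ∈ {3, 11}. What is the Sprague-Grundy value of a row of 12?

2

Build the Grundy sequence with g(k) = mex{g(k−s) : s ∈ {3, 11}, s ≤ k}:
k:     0  1  2  3  4  5  6  7  8  9 10 11 12
g(k):  0  0  0  1  1  1  0  0  0  1  1  1  2
So g(12) = 2.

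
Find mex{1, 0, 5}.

2

The values 0, 1 are all present; 2 is the first non-negative integer missing from the set.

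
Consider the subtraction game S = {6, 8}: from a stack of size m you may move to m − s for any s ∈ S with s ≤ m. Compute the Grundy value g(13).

2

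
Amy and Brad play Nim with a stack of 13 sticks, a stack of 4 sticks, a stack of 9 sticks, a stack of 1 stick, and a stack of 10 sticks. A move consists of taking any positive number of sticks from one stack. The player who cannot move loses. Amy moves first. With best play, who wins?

Amy wins

Nim-sum: 13 XOR 4 XOR 9 XOR 1 XOR 10 = 11.
The nim-sum is 11 ≠ 0, so this is an N-position: the player to move can win; Amy has a winning move.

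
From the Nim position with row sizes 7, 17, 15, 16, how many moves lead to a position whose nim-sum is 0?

1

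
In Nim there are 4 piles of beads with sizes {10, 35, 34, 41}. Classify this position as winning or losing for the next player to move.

Winning position

In binary:
  001010  (10)
  100011  (35)
  100010  (34)
  101001  (41)
  ------
  100010  (34)
The nim-sum is 34 ≠ 0, so this is an N-position: the player to move can win.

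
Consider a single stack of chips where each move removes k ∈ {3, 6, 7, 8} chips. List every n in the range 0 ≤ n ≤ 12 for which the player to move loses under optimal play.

Build the Grundy sequence with g(k) = mex{g(k−s) : s ∈ {3, 6, 7, 8}, s ≤ k}:
g(0) = mex{} = 0
g(1) = mex{} = 0
g(2) = mex{} = 0
g(3) = mex{0} = 1
g(4) = mex{0} = 1
g(5) = mex{0} = 1
g(6) = mex{0,1} = 2
g(7) = mex{0,1} = 2
g(8) = mex{0,1} = 2
g(9) = mex{0,1,2} = 3
g(10) = mex{0,1,2} = 3
g(11) = mex{1,2} = 0
g(12) = mex{1,2,3} = 0
The P-positions (g = 0) in 0..12 are 0, 1, 2, 11, 12.

0, 1, 2, 11, 12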